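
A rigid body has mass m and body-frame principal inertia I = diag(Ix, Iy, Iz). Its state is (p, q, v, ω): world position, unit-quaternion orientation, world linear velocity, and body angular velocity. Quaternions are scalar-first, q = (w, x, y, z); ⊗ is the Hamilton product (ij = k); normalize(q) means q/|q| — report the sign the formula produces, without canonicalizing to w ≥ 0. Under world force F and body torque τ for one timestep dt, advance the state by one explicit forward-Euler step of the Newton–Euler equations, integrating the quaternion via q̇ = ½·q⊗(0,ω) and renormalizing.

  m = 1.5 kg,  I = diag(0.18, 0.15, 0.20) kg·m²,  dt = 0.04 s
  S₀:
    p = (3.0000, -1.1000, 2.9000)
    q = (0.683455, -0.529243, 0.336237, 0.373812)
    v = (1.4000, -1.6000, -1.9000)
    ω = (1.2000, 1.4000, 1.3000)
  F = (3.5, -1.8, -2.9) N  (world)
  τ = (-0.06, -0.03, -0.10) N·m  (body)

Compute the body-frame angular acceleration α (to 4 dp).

α = (-0.8389, 0.0080, -0.2480)

gyro term ω×Iω = (0.0910, -0.0312, -0.0504)
angular accel α = (-0.8389, 0.0080, -0.2480)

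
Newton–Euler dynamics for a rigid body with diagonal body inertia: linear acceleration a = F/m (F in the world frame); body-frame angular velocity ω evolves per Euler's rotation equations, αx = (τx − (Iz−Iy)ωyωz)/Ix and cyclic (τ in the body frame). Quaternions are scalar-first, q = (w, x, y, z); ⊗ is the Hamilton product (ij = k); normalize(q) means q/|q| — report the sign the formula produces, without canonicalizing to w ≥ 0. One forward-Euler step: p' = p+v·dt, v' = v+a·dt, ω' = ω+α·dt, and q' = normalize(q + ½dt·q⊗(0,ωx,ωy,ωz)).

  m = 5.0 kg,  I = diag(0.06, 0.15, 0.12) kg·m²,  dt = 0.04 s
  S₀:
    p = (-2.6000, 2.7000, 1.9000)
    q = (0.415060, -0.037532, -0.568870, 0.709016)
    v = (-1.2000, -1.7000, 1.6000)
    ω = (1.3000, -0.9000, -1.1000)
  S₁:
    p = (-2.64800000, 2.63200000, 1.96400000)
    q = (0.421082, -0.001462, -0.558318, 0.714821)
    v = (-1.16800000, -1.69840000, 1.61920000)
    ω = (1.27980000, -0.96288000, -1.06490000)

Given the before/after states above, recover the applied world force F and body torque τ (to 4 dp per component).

Δv = v₁−v₀ = (0.03200000, 0.00160000, 0.01920000)
applied force F = (4.0000, 0.2000, 2.4000)
rate change Δω = (-0.02020000, -0.06288000, 0.03510000)
I·α + gyro = (-0.0600, -0.1500, 0.0000)

F = (4.0000, 0.2000, 2.4000)
τ = (-0.0600, -0.1500, 0.0000)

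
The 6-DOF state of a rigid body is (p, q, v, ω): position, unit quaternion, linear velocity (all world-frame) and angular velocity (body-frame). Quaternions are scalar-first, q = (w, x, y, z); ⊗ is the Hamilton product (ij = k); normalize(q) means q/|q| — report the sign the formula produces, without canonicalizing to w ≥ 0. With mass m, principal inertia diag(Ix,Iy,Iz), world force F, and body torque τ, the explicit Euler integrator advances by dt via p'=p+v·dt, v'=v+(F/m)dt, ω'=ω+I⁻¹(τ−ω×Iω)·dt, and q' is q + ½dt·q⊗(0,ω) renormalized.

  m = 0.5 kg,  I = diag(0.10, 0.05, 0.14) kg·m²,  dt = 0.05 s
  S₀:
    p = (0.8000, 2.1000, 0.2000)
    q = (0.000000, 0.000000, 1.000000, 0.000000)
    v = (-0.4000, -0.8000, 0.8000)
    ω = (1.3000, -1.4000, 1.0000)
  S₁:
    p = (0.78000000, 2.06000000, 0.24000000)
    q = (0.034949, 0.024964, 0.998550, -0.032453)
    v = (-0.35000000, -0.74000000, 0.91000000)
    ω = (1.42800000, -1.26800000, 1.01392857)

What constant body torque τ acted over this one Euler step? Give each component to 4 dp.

τ = (0.1300, 0.0800, 0.1300)

Δω = ω₁−ω₀ = (0.12800000, 0.13200000, 0.01392857)
I·α + gyro = (0.1300, 0.0800, 0.1300)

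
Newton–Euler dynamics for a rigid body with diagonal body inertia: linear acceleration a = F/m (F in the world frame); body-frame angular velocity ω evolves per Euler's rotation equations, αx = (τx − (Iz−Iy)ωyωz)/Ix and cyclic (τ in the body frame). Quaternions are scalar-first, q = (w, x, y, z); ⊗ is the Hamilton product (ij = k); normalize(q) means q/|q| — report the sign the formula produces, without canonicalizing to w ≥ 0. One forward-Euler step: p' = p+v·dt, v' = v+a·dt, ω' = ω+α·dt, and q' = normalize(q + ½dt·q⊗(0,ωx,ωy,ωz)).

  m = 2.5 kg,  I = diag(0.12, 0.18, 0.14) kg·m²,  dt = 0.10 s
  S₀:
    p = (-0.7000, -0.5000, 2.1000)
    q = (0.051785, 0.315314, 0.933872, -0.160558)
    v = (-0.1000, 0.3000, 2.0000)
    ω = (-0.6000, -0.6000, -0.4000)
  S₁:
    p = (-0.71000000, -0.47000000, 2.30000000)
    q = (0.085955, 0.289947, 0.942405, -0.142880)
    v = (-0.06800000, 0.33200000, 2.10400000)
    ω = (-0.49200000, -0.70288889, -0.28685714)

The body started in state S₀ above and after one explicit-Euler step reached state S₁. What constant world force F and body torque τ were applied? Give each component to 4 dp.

velocity change Δv = (0.03200000, 0.03200000, 0.10400000)
F = m·Δv/dt = (0.8000, 0.8000, 2.6000)
rate change Δω = (0.10800000, -0.10288889, 0.11314286)
I·α + gyro = (0.1200, -0.1900, 0.1800)

F = (0.8000, 0.8000, 2.6000)
τ = (0.1200, -0.1900, 0.1800)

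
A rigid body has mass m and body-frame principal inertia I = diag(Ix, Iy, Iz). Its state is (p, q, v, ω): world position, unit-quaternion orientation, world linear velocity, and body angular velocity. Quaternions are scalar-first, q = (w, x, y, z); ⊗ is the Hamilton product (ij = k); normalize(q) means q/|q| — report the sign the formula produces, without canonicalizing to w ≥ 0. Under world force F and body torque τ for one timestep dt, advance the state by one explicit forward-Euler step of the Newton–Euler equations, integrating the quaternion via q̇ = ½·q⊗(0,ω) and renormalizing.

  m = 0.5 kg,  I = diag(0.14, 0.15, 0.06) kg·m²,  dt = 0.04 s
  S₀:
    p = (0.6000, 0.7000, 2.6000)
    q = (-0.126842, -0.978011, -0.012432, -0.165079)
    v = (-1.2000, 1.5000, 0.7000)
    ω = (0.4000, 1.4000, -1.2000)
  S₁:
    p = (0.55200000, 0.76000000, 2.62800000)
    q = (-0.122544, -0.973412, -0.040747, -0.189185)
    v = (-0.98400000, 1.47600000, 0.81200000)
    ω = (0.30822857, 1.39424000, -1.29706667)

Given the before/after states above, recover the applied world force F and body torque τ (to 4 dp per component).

F = (2.7000, -0.3000, 1.4000)
τ = (-0.1700, -0.0600, -0.1400)

v₁ − v₀ = (0.21600000, -0.02400000, 0.11200000)
F = m·Δv/dt = (2.7000, -0.3000, 1.4000)
ω₁ − ω₀ = (-0.09177143, -0.00576000, -0.09706667)
gyro term ω₀×Iω₀ = (0.1512, -0.0384, 0.0056)
I·α + gyro = (-0.1700, -0.0600, -0.1400)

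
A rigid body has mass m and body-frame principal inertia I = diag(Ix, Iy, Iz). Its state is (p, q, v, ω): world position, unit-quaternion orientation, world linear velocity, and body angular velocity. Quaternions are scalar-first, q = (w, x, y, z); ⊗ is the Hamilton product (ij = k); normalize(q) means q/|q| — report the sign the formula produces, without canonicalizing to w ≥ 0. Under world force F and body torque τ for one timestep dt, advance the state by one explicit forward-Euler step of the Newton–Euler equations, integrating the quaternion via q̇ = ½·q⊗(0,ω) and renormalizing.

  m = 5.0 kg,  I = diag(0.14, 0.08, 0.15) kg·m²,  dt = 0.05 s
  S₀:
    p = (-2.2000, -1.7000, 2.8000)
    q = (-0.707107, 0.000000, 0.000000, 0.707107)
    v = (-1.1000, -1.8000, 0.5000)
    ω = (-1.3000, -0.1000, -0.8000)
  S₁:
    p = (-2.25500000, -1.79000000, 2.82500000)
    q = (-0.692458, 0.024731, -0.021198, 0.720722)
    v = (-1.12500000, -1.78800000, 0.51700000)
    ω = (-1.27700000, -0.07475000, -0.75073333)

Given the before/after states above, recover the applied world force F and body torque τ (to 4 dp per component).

F = (-2.5000, 1.2000, 1.7000)
τ = (0.0700, 0.0300, 0.1400)

Δv = v₁−v₀ = (-0.02500000, 0.01200000, 0.01700000)
m·(v₁−v₀)/dt = (-2.5000, 1.2000, 1.7000)
rate change Δω = (0.02300000, 0.02525000, 0.04926667)
τ = I·(Δω/dt) + ω₀×(Iω₀) = (0.0700, 0.0300, 0.1400)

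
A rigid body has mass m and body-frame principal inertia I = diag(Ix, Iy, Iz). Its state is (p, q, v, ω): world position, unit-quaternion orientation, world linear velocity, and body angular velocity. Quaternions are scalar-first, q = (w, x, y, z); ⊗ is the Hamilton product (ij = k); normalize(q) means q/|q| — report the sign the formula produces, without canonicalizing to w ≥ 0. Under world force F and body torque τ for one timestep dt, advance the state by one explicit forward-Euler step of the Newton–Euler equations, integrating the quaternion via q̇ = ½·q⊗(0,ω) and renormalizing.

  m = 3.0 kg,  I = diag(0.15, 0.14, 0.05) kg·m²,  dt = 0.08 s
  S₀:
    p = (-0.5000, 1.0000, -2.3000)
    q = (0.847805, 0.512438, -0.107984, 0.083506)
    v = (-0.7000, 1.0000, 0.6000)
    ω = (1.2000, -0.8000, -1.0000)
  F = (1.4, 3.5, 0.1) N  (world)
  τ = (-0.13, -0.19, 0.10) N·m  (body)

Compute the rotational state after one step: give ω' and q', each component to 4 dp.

angular accel α = (-0.3867, -0.5000, 1.8080)
new body rate ω' = (1.1691, -0.8400, -0.8554)
2q̇ = q⊗(0,ω) = (-0.6178068, 1.1921548, -0.0655988, -1.1281746)
q + ½dt·q⊗(0,ω), renormalized = (0.8211, 0.5587, -0.1103, 0.0383)

ω' = (1.1691, -0.8400, -0.8554)
q' = (0.8211, 0.5587, -0.1103, 0.0383)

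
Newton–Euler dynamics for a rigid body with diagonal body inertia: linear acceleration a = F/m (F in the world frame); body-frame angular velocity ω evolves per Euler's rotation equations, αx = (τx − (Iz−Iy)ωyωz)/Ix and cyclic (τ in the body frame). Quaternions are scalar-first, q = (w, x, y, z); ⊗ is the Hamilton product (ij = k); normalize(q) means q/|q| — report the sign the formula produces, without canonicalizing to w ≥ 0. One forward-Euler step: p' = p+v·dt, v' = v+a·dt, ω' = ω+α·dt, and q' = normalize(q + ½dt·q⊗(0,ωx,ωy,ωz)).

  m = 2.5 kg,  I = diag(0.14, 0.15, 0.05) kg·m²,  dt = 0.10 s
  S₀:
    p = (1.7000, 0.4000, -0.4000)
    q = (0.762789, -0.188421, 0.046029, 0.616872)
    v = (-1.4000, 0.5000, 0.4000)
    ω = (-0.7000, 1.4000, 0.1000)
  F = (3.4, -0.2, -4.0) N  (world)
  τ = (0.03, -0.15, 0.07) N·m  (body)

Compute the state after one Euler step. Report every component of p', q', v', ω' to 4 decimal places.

p' = p + v·dt = (1.5600, 0.4500, -0.3600)
v + (F/m)dt = (-1.2640, 0.4920, 0.2400)
precession coupling ω×(Iω) = (-0.0140, -0.0063, -0.0098)
α = I⁻¹(τ − ω×Iω) = (0.3143, -0.9580, 1.5960)
ω + α·dt = (-0.6686, 1.3042, 0.2596)
q⊗(0,ω) = (-0.2580225, -1.3929702, 0.6549363, -0.1552902)
q' = normalize(q + ½dt·q⊗(0,ω)) = (0.7476, -0.2573, 0.0785, 0.6072)

p' = (1.5600, 0.4500, -0.3600)
q' = (0.7476, -0.2573, 0.0785, 0.6072)
v' = (-1.2640, 0.4920, 0.2400)
ω' = (-0.6686, 1.3042, 0.2596)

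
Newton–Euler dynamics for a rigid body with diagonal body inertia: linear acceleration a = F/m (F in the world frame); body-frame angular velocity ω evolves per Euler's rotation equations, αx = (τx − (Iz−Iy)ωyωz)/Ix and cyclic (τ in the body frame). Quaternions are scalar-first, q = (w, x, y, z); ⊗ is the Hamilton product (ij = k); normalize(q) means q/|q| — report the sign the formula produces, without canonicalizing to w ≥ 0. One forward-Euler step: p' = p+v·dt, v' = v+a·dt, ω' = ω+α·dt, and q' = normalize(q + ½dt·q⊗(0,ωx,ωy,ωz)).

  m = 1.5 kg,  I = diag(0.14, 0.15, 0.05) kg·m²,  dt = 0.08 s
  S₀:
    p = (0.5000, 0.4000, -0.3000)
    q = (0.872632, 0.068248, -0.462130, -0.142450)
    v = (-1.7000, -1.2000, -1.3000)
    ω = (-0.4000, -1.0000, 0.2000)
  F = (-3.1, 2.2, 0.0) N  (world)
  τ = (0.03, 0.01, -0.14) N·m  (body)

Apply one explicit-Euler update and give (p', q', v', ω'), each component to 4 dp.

p' = (0.3640, 0.3040, -0.4040)
q' = (0.8556, 0.0448, -0.4948, -0.1455)
v' = (-1.8653, -1.0827, -1.3000)
ω' = (-0.3943, -0.9908, -0.0304)

a = (-2.0667, 1.4667, 0.0000)
p' = p + v·dt = (0.3640, 0.3040, -0.4040)
new velocity v' = (-1.8653, -1.0827, -1.3000)
angular accel α = (0.0714, 0.1147, -2.8800)
ω' = ω + α·dt = (-0.3943, -0.9908, -0.0304)
q⊗(0,ω) = (-0.4063408, -0.5839288, -0.8293016, -0.0785736)
updated quaternion q' = (0.8556, 0.0448, -0.4948, -0.1455)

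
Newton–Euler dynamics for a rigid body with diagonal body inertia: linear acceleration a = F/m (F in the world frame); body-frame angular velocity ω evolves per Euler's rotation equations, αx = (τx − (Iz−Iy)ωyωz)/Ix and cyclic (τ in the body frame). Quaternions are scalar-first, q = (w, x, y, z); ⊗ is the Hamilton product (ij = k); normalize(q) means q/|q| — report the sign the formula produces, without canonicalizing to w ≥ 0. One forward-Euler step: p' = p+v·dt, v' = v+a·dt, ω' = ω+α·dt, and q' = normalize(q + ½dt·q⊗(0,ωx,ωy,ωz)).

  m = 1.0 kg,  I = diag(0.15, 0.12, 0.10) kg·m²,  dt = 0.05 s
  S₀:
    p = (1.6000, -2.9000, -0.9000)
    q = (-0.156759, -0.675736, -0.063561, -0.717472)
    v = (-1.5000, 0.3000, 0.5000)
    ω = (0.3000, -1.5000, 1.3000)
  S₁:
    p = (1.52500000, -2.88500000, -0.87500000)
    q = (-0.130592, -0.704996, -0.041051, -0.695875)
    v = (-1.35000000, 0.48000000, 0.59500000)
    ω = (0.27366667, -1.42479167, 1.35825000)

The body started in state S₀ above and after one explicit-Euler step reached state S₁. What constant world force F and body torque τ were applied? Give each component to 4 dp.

F = (3.0000, 3.6000, 1.9000)
τ = (-0.0400, 0.2000, 0.1300)

Δω = ω₁−ω₀ = (-0.02633333, 0.07520833, 0.05825000)
gyro term ω₀×Iω₀ = (0.0390, 0.0195, 0.0135)
I·α + gyro = (-0.0400, 0.2000, 0.1300)
velocity change Δv = (0.15000000, 0.18000000, 0.09500000)
m·(v₁−v₀)/dt = (3.0000, 3.6000, 1.9000)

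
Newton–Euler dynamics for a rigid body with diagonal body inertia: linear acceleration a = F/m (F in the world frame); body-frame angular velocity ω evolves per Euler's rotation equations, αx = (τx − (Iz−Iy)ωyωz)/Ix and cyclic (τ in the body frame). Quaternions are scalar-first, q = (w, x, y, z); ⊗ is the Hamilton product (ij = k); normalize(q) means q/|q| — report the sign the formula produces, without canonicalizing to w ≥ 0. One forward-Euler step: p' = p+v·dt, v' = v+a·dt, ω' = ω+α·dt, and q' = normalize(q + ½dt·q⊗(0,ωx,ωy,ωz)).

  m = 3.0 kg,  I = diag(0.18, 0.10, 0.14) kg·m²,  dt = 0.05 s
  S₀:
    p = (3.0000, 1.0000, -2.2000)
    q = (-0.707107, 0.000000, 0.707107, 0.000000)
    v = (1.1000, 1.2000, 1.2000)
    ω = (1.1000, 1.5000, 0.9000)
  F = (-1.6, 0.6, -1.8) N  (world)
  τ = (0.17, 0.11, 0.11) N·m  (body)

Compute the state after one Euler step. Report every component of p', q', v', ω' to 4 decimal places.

p' = (3.0550, 1.0600, -2.1400)
q' = (-0.7326, -0.0035, 0.6797, -0.0353)
v' = (1.0733, 1.2100, 1.1700)
ω' = (1.1322, 1.5352, 0.9864)

a = F/m = (-0.5333, 0.2000, -0.6000)
p' = p + v·dt = (3.0550, 1.0600, -2.1400)
new velocity v' = (1.0733, 1.2100, 1.1700)
α = I⁻¹(τ − ω×Iω) = (0.6444, 0.7040, 1.7286)
new body rate ω' = (1.1322, 1.5352, 0.9864)
Hamilton product q⊗(0,ω) = (-1.0606605, -0.1414214, -1.0606605, -1.4142140)
q + ½dt·q⊗(0,ω), renormalized = (-0.7326, -0.0035, 0.6797, -0.0353)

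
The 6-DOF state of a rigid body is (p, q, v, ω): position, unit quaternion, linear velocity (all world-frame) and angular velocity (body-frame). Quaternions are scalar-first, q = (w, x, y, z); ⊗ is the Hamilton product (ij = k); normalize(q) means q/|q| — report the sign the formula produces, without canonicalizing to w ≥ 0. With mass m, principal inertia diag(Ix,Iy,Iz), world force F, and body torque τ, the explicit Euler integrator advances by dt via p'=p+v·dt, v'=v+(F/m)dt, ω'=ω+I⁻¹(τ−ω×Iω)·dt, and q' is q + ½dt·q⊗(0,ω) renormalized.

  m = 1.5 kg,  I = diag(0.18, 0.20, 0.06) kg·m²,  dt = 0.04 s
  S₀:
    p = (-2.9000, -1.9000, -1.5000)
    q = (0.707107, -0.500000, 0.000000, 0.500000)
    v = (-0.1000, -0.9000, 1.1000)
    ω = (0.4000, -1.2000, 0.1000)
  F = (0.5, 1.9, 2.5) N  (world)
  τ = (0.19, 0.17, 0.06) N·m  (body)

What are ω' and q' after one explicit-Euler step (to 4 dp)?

ω×(Iω) gyroscopic = (0.0168, 0.0048, -0.0096)
(τ − ω×Iω)/I = (0.9622, 0.8260, 1.1600)
ω' = ω + α·dt = (0.4385, -1.1670, 0.1464)
q⊗(0,ω) = (0.1500000, 0.8828428, -0.5985284, 0.6707107)
q' = normalize(q + ½dt·q⊗(0,ω)) = (0.7099, -0.4822, -0.0120, 0.5132)

ω' = (0.4385, -1.1670, 0.1464)
q' = (0.7099, -0.4822, -0.0120, 0.5132)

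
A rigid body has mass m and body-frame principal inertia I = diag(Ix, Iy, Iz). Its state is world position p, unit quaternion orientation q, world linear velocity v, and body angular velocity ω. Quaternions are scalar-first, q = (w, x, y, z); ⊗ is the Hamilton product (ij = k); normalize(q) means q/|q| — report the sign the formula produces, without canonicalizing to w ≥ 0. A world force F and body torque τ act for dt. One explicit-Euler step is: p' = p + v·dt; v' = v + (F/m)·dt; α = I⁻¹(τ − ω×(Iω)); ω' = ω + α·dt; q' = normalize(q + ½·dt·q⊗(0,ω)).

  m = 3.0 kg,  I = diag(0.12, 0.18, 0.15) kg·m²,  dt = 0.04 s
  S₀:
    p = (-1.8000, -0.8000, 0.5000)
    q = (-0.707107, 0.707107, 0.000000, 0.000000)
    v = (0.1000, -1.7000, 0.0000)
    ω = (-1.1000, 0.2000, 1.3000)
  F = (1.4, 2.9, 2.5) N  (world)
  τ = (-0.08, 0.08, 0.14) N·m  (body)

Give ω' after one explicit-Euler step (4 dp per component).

ω' = (-1.1241, 0.2082, 1.3409)

precession coupling ω×(Iω) = (-0.0078, 0.0429, -0.0132)
α = I⁻¹(τ − ω×Iω) = (-0.6017, 0.2061, 1.0213)
ω + α·dt = (-1.1241, 0.2082, 1.3409)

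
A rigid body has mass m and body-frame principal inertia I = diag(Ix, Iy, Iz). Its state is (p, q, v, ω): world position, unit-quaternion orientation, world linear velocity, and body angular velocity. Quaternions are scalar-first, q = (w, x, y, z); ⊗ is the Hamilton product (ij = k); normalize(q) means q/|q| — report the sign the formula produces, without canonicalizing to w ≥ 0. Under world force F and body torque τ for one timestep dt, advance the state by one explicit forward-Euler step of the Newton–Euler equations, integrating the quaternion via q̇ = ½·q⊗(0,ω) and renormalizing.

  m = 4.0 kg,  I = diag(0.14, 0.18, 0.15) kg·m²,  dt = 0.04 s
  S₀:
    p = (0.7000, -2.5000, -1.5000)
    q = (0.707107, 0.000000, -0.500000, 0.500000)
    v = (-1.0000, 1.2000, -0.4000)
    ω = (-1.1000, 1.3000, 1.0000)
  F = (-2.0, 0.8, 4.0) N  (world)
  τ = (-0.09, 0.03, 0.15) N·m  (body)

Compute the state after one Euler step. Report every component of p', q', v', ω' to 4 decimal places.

ω×(Iω) gyroscopic = (-0.0390, 0.0110, -0.0572)
angular accel α = (-0.3643, 0.1056, 1.3813)
ω' = ω + α·dt = (-1.1146, 1.3042, 1.0553)
q⊗(0,ω) = (0.1500000, -1.9278177, 0.3692391, 0.1571070)
q' = normalize(q + ½dt·q⊗(0,ω)) = (0.7096, -0.0385, -0.4922, 0.5028)
a = F/m = (-0.5000, 0.2000, 1.0000)
p + v·dt = (0.6600, -2.4520, -1.5160)
new velocity v' = (-1.0200, 1.2080, -0.3600)

p' = (0.6600, -2.4520, -1.5160)
q' = (0.7096, -0.0385, -0.4922, 0.5028)
v' = (-1.0200, 1.2080, -0.3600)
ω' = (-1.1146, 1.3042, 1.0553)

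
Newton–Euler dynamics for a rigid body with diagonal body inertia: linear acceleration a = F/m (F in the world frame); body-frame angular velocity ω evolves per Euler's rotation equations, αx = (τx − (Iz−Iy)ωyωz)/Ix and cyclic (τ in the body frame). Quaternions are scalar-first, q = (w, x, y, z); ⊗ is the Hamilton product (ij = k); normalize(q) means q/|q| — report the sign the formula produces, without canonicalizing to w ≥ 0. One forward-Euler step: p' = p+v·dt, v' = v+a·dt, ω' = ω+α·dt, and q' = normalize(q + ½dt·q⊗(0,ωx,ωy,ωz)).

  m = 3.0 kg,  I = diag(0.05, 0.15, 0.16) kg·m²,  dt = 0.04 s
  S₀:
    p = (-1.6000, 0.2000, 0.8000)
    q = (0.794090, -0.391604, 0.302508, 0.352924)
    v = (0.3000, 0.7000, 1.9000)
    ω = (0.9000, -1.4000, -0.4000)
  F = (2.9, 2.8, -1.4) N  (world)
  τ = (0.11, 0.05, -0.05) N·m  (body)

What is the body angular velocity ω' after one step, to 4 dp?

ω' = (0.9835, -1.3972, -0.3810)

precession coupling ω×(Iω) = (0.0056, 0.0396, -0.1260)
angular accel α = (2.0880, 0.0693, 0.4750)
ω + α·dt = (0.9835, -1.3972, -0.3810)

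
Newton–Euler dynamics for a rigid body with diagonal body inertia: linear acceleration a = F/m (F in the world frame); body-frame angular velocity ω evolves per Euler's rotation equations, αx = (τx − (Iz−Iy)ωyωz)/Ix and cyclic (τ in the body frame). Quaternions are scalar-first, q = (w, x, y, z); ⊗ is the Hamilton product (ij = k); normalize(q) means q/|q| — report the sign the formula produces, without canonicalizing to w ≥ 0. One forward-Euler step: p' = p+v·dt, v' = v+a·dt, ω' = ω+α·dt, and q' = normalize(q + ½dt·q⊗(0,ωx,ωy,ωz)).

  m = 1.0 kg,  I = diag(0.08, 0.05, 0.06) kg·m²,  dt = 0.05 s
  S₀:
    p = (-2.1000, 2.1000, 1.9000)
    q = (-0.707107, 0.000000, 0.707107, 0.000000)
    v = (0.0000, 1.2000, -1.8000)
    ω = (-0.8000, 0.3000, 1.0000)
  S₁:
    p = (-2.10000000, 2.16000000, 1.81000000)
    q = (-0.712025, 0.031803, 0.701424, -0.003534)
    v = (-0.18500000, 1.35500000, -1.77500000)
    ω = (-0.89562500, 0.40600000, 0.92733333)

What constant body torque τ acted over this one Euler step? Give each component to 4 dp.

τ = (-0.1500, 0.0900, -0.0800)

ω₁ − ω₀ = (-0.09562500, 0.10600000, -0.07266667)
gyro term ω₀×Iω₀ = (0.0030, -0.0160, 0.0072)
I·α + gyro = (-0.1500, 0.0900, -0.0800)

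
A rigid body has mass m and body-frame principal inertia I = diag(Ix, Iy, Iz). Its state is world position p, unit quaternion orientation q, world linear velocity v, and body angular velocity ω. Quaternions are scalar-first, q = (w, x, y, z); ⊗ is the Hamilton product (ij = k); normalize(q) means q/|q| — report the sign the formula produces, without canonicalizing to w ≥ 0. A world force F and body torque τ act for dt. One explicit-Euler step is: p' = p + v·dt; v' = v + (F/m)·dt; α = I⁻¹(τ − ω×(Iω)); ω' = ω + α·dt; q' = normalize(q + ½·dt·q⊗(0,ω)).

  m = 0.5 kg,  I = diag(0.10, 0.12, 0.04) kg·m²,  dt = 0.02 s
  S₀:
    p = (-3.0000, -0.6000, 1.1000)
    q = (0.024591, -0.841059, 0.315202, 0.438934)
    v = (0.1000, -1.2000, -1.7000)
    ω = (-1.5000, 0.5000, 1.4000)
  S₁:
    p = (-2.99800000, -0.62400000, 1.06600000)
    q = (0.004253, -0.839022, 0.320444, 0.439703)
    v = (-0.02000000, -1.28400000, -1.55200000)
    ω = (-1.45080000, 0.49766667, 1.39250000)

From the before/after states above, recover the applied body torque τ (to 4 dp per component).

rate change Δω = (0.04920000, -0.00233333, -0.00750000)
I·α + gyro = (0.1900, -0.1400, -0.0300)

τ = (0.1900, -0.1400, -0.0300)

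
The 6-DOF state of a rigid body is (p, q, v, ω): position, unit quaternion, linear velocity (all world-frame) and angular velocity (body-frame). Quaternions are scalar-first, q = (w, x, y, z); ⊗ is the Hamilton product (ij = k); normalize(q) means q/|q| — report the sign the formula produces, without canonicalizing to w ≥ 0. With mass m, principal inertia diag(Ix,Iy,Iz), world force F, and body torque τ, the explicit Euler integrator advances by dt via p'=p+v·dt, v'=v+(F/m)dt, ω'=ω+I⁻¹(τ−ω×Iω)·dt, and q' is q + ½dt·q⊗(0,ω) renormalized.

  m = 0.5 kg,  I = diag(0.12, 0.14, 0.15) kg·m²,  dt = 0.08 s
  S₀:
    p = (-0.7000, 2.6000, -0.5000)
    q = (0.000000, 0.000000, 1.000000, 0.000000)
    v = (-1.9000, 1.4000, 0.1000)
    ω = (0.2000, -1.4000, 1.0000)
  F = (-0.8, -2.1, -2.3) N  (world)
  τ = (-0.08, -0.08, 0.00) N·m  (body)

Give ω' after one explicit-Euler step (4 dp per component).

ω×(Iω) gyroscopic = (-0.0140, -0.0060, -0.0056)
angular accel α = (-0.5500, -0.5286, 0.0373)
ω + α·dt = (0.1560, -1.4423, 1.0030)

ω' = (0.1560, -1.4423, 1.0030)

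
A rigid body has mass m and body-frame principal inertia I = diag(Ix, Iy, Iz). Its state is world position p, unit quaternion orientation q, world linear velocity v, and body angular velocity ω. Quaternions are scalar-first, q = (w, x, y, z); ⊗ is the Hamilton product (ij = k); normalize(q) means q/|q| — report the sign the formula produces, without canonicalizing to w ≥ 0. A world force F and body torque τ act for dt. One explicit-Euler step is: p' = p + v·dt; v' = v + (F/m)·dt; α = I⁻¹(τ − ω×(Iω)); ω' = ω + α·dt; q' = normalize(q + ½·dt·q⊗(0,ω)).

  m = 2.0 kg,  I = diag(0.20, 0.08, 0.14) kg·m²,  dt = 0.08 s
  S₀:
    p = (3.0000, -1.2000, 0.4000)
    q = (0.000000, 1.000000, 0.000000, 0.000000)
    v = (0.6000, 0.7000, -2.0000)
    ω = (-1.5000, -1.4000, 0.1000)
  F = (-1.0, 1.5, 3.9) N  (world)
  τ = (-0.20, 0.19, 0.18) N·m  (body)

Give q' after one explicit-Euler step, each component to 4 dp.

q' = (0.0598, 0.9966, -0.0040, -0.0558)

Hamilton product q⊗(0,ω) = (1.5000000, 0.0000000, -0.1000000, -1.4000000)
q' = normalize(q + ½dt·q⊗(0,ω)) = (0.0598, 0.9966, -0.0040, -0.0558)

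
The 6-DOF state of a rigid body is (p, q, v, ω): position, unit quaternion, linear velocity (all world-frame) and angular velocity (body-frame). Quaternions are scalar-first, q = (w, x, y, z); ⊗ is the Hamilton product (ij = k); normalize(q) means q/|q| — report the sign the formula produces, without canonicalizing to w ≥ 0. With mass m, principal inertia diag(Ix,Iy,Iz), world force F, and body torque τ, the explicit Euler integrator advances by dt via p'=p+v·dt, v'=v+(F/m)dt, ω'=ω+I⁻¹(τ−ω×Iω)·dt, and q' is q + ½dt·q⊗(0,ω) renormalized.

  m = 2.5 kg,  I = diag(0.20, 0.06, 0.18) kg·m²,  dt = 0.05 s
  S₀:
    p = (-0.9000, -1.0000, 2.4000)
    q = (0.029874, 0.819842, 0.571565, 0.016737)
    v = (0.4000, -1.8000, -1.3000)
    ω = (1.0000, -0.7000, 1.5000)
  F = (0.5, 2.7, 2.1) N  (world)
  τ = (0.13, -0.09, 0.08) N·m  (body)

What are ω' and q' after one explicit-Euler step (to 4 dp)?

angular accel α = (1.2800, -2.0000, -0.1000)
new body rate ω' = (1.0640, -0.8000, 1.4950)
2q̇ = q⊗(0,ω) = (-0.4448520, 0.8989374, -1.2339378, -1.1006434)
updated quaternion q' = (0.0187, 0.8413, 0.5401, -0.0108)

ω' = (1.0640, -0.8000, 1.4950)
q' = (0.0187, 0.8413, 0.5401, -0.0108)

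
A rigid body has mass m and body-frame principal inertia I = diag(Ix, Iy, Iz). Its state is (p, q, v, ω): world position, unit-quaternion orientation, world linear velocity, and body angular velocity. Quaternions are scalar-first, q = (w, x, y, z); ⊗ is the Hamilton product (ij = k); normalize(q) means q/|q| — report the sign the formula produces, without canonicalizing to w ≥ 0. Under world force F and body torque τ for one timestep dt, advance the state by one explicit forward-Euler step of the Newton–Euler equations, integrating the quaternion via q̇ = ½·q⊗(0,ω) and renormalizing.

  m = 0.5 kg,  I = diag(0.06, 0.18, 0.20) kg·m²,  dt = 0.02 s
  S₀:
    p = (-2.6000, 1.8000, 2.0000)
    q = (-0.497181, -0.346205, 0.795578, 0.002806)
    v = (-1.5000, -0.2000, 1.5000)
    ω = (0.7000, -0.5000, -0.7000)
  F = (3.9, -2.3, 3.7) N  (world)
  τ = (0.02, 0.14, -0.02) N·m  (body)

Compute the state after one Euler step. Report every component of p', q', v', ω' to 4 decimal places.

a = (7.8000, -4.6000, 7.4000)
p + v·dt = (-2.6300, 1.7960, 2.0300)
v + (F/m)dt = (-1.3440, -0.2920, 1.6480)
angular accel α = (0.2167, 0.3967, 0.1100)
ω + α·dt = (0.7043, -0.4921, -0.6978)
2q̇ = q⊗(0,ω) = (0.6420967, -0.9035283, 0.0082112, -0.0357754)
q' = normalize(q + ½dt·q⊗(0,ω)) = (-0.4907, -0.3552, 0.7956, 0.0024)

p' = (-2.6300, 1.7960, 2.0300)
q' = (-0.4907, -0.3552, 0.7956, 0.0024)
v' = (-1.3440, -0.2920, 1.6480)
ω' = (0.7043, -0.4921, -0.6978)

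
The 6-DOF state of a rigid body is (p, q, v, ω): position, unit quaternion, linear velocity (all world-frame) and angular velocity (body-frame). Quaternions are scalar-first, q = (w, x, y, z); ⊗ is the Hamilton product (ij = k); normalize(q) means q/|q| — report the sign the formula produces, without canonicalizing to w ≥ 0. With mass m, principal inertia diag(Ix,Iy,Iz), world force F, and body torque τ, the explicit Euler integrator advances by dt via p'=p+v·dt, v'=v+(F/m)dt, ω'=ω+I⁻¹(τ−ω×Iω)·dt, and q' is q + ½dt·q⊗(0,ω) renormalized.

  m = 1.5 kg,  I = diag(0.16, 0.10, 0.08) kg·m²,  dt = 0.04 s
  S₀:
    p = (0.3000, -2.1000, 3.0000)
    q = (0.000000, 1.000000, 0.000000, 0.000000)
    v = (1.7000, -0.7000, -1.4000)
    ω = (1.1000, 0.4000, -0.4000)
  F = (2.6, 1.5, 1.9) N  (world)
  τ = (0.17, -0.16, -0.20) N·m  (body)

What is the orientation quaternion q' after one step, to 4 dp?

q⊗(0,ω) = (-1.1000000, 0.0000000, 0.4000000, 0.4000000)
q' = normalize(q + ½dt·q⊗(0,ω)) = (-0.0220, 0.9997, 0.0080, 0.0080)

q' = (-0.0220, 0.9997, 0.0080, 0.0080)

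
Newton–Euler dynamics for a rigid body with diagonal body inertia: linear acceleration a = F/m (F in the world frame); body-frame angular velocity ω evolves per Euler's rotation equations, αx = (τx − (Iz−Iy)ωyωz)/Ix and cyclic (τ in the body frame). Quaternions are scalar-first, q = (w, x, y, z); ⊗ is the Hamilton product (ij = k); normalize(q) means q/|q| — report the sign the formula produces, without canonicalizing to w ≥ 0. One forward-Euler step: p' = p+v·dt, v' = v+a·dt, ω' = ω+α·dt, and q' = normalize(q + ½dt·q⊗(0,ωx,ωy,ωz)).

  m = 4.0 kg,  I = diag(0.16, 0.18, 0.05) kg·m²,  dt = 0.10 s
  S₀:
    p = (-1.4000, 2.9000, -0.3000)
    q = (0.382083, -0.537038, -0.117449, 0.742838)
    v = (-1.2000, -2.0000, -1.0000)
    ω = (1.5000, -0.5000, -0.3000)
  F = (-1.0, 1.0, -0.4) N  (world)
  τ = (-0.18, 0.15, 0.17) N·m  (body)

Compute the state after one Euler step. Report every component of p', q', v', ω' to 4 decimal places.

p' = (-1.5200, 2.7000, -0.4000)
q' = (0.4292, -0.4865, -0.0791, 0.7569)
v' = (-1.2250, -1.9750, -1.0100)
ω' = (1.3997, -0.3892, 0.0700)

α = I⁻¹(τ − ω×Iω) = (-1.0031, 1.1083, 3.7000)
new body rate ω' = (1.3997, -0.3892, 0.0700)
Hamilton product q⊗(0,ω) = (0.9696839, 0.9797782, 0.7621041, 0.3300676)
q' = normalize(q + ½dt·q⊗(0,ω)) = (0.4292, -0.4865, -0.0791, 0.7569)
linear accel F/m = (-0.2500, 0.2500, -0.1000)
p + v·dt = (-1.5200, 2.7000, -0.4000)
v' = v + a·dt = (-1.2250, -1.9750, -1.0100)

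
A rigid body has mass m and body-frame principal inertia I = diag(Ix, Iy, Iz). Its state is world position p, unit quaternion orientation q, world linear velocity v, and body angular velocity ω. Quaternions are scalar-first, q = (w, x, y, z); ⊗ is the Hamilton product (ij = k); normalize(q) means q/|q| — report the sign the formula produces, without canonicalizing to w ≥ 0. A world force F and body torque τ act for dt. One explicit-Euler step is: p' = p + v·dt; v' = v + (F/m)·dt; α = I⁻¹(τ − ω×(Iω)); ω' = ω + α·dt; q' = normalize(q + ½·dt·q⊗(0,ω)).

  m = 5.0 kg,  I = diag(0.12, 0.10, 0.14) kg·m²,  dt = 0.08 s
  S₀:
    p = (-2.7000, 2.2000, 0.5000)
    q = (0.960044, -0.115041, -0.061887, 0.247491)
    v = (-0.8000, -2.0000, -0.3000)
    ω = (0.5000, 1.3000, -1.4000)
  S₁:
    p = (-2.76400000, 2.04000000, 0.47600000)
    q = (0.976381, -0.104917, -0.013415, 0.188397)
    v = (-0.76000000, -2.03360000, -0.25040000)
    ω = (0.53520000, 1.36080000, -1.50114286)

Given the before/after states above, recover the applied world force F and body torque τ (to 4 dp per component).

velocity change Δv = (0.04000000, -0.03360000, 0.04960000)
m·(v₁−v₀)/dt = (2.5000, -2.1000, 3.1000)
rate change Δω = (0.03520000, 0.06080000, -0.10114286)
applied torque τ = (-0.0200, 0.0900, -0.1900)

F = (2.5000, -2.1000, 3.1000)
τ = (-0.0200, 0.0900, -0.1900)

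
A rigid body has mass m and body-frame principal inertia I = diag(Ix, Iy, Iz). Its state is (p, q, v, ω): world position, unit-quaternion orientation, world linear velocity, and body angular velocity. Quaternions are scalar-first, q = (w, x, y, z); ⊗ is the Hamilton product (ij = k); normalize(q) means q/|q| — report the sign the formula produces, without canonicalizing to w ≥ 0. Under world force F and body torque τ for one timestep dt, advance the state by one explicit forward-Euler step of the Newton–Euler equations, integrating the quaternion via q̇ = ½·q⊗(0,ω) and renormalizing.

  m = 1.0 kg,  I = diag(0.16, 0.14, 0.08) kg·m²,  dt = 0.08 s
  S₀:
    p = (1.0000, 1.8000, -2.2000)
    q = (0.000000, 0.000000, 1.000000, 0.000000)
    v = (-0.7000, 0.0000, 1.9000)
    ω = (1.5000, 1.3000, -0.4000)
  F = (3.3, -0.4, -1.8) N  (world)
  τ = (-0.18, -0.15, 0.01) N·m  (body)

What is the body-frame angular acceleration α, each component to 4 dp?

α = (-1.3200, -0.7286, 0.6125)

precession coupling ω×(Iω) = (0.0312, -0.0480, -0.0390)
angular accel α = (-1.3200, -0.7286, 0.6125)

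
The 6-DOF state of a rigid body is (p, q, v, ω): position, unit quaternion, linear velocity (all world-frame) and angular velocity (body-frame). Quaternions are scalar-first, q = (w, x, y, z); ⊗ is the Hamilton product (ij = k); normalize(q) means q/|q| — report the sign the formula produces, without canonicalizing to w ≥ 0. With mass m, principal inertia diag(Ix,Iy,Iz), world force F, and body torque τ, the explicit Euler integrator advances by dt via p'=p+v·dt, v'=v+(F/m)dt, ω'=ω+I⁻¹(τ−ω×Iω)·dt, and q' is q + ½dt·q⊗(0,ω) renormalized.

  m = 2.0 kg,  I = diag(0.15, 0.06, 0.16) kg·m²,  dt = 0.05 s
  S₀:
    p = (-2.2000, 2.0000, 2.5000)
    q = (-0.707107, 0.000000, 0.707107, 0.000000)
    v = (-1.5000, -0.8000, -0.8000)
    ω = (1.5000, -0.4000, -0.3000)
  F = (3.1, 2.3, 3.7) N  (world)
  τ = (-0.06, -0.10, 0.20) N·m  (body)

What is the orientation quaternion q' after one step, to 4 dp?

q' = (-0.6995, -0.0318, 0.7136, -0.0212)

Hamilton product q⊗(0,ω) = (0.2828428, -1.2727926, 0.2828428, -0.8485284)
q + ½dt·q⊗(0,ω), renormalized = (-0.6995, -0.0318, 0.7136, -0.0212)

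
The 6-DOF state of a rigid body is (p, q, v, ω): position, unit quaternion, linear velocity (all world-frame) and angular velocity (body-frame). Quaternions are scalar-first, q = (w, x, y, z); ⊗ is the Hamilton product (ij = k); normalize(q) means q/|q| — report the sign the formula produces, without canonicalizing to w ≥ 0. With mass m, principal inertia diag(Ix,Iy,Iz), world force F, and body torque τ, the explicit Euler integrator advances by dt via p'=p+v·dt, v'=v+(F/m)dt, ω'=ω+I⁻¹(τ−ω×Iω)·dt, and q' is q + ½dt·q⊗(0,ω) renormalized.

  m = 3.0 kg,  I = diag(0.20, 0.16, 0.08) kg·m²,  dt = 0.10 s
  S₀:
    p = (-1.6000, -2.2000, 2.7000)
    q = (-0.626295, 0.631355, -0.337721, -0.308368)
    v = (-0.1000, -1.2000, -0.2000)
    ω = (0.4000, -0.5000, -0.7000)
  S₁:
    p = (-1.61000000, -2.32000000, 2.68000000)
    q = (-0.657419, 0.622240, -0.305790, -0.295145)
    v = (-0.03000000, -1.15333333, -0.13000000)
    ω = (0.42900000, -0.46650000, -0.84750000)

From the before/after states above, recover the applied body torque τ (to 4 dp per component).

τ = (0.0300, 0.0200, -0.1100)

ω₁ − ω₀ = (0.02900000, 0.03350000, -0.14750000)
τ = I·(Δω/dt) + ω₀×(Iω₀) = (0.0300, 0.0200, -0.1100)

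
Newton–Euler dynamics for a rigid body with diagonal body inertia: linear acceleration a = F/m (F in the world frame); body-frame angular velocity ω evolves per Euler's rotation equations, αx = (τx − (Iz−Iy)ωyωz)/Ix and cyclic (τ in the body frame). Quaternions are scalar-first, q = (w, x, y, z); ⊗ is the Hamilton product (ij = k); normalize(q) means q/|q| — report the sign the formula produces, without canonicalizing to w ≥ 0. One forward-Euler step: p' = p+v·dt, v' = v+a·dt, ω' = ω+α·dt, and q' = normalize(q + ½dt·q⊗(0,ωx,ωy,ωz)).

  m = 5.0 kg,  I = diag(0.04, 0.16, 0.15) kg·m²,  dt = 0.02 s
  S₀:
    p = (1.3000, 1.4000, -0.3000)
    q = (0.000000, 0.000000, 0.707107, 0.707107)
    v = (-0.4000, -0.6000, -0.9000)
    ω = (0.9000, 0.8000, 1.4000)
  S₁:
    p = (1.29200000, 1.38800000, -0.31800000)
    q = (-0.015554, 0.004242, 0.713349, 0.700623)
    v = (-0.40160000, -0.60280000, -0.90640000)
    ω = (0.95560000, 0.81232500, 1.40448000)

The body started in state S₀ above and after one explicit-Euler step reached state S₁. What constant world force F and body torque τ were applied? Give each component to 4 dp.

F = (-0.4000, -0.7000, -1.6000)
τ = (0.1000, -0.0400, 0.1200)

rate change Δω = (0.05560000, 0.01232500, 0.00448000)
I·α + gyro = (0.1000, -0.0400, 0.1200)
v₁ − v₀ = (-0.00160000, -0.00280000, -0.00640000)
F = m·Δv/dt = (-0.4000, -0.7000, -1.6000)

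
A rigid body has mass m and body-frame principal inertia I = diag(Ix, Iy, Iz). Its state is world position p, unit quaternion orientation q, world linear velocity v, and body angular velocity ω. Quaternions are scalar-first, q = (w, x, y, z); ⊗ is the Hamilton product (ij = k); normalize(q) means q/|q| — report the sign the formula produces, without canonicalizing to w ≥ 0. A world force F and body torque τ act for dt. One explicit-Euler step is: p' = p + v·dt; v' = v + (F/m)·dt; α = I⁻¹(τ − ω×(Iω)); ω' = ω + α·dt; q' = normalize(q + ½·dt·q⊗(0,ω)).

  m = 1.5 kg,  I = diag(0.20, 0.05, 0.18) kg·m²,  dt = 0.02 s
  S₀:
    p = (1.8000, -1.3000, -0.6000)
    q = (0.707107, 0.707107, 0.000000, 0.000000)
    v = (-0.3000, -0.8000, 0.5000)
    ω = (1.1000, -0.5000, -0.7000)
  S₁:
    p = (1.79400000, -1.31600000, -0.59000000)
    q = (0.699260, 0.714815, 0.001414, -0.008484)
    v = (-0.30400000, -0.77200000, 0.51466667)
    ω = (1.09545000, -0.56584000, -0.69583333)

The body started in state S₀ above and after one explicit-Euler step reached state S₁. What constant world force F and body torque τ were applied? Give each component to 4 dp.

F = (-0.3000, 2.1000, 1.1000)
τ = (0.0000, -0.1800, 0.1200)

Δv = v₁−v₀ = (-0.00400000, 0.02800000, 0.01466667)
m·(v₁−v₀)/dt = (-0.3000, 2.1000, 1.1000)
ω₁ − ω₀ = (-0.00455000, -0.06584000, 0.00416667)
gyro term ω₀×Iω₀ = (0.0455, -0.0154, 0.0825)
I·α + gyro = (0.0000, -0.1800, 0.1200)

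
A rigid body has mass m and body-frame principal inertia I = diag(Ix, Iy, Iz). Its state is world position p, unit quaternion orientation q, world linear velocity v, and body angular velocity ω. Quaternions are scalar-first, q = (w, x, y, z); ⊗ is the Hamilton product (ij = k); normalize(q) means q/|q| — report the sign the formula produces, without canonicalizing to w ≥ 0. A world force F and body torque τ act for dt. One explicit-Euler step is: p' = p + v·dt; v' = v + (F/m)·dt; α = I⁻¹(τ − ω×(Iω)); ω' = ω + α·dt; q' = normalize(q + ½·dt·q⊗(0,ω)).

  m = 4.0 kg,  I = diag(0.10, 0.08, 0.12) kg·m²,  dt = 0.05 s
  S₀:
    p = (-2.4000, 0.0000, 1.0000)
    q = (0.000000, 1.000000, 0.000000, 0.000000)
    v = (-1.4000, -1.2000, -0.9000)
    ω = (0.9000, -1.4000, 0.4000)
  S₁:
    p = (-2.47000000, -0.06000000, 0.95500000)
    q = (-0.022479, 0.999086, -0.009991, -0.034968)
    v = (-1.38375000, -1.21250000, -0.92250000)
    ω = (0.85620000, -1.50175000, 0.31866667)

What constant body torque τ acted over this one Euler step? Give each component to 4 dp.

τ = (-0.1100, -0.1700, -0.1700)

Δω = ω₁−ω₀ = (-0.04380000, -0.10175000, -0.08133333)
precession coupling = (-0.0224, -0.0072, 0.0252)
applied torque τ = (-0.1100, -0.1700, -0.1700)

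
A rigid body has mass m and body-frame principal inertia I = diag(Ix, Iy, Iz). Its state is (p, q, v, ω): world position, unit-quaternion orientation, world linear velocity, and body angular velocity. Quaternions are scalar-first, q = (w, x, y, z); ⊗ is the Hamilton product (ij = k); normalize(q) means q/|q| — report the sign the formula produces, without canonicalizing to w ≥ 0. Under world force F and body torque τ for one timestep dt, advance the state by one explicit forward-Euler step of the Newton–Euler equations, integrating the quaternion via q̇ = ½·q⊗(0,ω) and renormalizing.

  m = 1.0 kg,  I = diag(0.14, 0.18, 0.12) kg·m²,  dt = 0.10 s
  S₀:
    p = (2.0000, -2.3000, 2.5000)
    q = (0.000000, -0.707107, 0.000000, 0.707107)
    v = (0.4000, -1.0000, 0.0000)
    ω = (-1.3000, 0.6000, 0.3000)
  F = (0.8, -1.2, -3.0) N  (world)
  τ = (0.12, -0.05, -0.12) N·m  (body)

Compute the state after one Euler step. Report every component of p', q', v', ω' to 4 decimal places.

α = I⁻¹(τ − ω×Iω) = (0.9343, -0.2344, -0.7400)
ω + α·dt = (-1.2066, 0.5766, 0.2260)
2q̇ = q⊗(0,ω) = (-1.1313712, -0.4242642, -0.7071070, -0.4242642)
q' = normalize(q + ½dt·q⊗(0,ω)) = (-0.0564, -0.7264, -0.0353, 0.6841)
a = (0.8000, -1.2000, -3.0000)
p + v·dt = (2.0400, -2.4000, 2.5000)
v' = v + a·dt = (0.4800, -1.1200, -0.3000)

p' = (2.0400, -2.4000, 2.5000)
q' = (-0.0564, -0.7264, -0.0353, 0.6841)
v' = (0.4800, -1.1200, -0.3000)
ω' = (-1.2066, 0.5766, 0.2260)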